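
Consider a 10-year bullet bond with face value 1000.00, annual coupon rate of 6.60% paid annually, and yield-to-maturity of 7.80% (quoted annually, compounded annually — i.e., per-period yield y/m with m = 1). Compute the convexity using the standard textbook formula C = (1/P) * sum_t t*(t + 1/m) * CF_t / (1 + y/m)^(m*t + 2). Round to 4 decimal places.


Coupon per period c = face * coupon_rate / m = 66.000000
Periods per year m = 1; per-period yield y/m = 0.078000
Number of cashflows N = 10
Cashflows (t years, CF_t, discount factor 1/(1+y/m)^(m*t), PV):
  t = 1.0000: CF_t = 66.000000, DF = 0.927644, PV = 61.224490
  t = 2.0000: CF_t = 66.000000, DF = 0.860523, PV = 56.794517
  t = 3.0000: CF_t = 66.000000, DF = 0.798259, PV = 52.685081
  t = 4.0000: CF_t = 66.000000, DF = 0.740500, PV = 48.872988
  t = 5.0000: CF_t = 66.000000, DF = 0.686920, PV = 45.336724
  t = 6.0000: CF_t = 66.000000, DF = 0.637217, PV = 42.056330
  t = 7.0000: CF_t = 66.000000, DF = 0.591111, PV = 39.013293
  t = 8.0000: CF_t = 66.000000, DF = 0.548340, PV = 36.190439
  t = 9.0000: CF_t = 66.000000, DF = 0.508664, PV = 33.571836
  t = 10.0000: CF_t = 1066.000000, DF = 0.471859, PV = 503.001866
Price P = sum_t PV_t = 918.747563
Convexity numerator sum_t t*(t + 1/m) * CF_t / (1+y/m)^(m*t + 2):
  t = 1.0000: term = 105.370162
  t = 2.0000: term = 293.237928
  t = 3.0000: term = 544.040683
  t = 4.0000: term = 841.126597
  t = 5.0000: term = 1170.398790
  t = 6.0000: term = 1519.998429
  t = 7.0000: term = 1880.022794
  t = 8.0000: term = 2242.274735
  t = 9.0000: term = 2600.040277
  t = 10.0000: term = 47612.913749
Convexity = (1/P) * sum = 58809.424146 / 918.747563 = 64.010427

Answer: Convexity = 64.0104


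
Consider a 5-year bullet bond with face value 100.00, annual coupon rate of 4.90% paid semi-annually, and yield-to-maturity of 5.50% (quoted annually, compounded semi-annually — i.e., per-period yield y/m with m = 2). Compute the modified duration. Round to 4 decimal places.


Coupon per period c = face * coupon_rate / m = 2.450000
Periods per year m = 2; per-period yield y/m = 0.027500
Number of cashflows N = 10
Cashflows (t years, CF_t, discount factor 1/(1+y/m)^(m*t), PV):
  t = 0.5000: CF_t = 2.450000, DF = 0.973236, PV = 2.384428
  t = 1.0000: CF_t = 2.450000, DF = 0.947188, PV = 2.320611
  t = 1.5000: CF_t = 2.450000, DF = 0.921838, PV = 2.258503
  t = 2.0000: CF_t = 2.450000, DF = 0.897166, PV = 2.198056
  t = 2.5000: CF_t = 2.450000, DF = 0.873154, PV = 2.139227
  t = 3.0000: CF_t = 2.450000, DF = 0.849785, PV = 2.081973
  t = 3.5000: CF_t = 2.450000, DF = 0.827041, PV = 2.026251
  t = 4.0000: CF_t = 2.450000, DF = 0.804906, PV = 1.972021
  t = 4.5000: CF_t = 2.450000, DF = 0.783364, PV = 1.919241
  t = 5.0000: CF_t = 102.450000, DF = 0.762398, PV = 78.107665
Price P = sum_t PV_t = 97.407977
First compute Macaulay numerator sum_t t * PV_t:
  t * PV_t at t = 0.5000: 1.192214
  t * PV_t at t = 1.0000: 2.320611
  t * PV_t at t = 1.5000: 3.387754
  t * PV_t at t = 2.0000: 4.396112
  t * PV_t at t = 2.5000: 5.348068
  t * PV_t at t = 3.0000: 6.245919
  t * PV_t at t = 3.5000: 7.091879
  t * PV_t at t = 4.0000: 7.888082
  t * PV_t at t = 4.5000: 8.636586
  t * PV_t at t = 5.0000: 390.538327
Macaulay duration D = 437.045554 / 97.407977 = 4.486753
Modified duration = D / (1 + y/m) = 4.486753 / (1 + 0.027500) = 4.366670

Answer: Modified duration = 4.3667


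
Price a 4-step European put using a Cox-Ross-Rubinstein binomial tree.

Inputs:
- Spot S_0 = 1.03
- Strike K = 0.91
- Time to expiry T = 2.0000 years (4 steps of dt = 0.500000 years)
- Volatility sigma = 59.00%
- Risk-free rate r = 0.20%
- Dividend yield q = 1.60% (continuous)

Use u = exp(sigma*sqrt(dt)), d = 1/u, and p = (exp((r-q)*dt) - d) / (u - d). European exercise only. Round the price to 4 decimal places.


dt = T/N = 0.500000
u = exp(sigma*sqrt(dt)) = 1.517695; d = 1/u = 0.658894
p = (exp((r-q)*dt) - d) / (u - d) = 0.389066
Discount per step: exp(-r*dt) = 0.999000
Stock lattice S(k, i) with i counting down-moves:
  k=0: S(0,0) = 1.0300
  k=1: S(1,0) = 1.5632; S(1,1) = 0.6787
  k=2: S(2,0) = 2.3725; S(2,1) = 1.0300; S(2,2) = 0.4472
  k=3: S(3,0) = 3.6007; S(3,1) = 1.5632; S(3,2) = 0.6787; S(3,3) = 0.2946
  k=4: S(4,0) = 5.4648; S(4,1) = 2.3725; S(4,2) = 1.0300; S(4,3) = 0.4472; S(4,4) = 0.1941
Terminal payoffs V(N, i) = max(K - S_T, 0):
  V(4,0) = 0.000000; V(4,1) = 0.000000; V(4,2) = 0.000000; V(4,3) = 0.462835; V(4,4) = 0.715867
Backward induction: V(k, i) = exp(-r*dt) * [p * V(k+1, i) + (1-p) * V(k+1, i+1)].
  V(3,0) = exp(-r*dt) * [p*0.000000 + (1-p)*0.000000] = 0.000000
  V(3,1) = exp(-r*dt) * [p*0.000000 + (1-p)*0.000000] = 0.000000
  V(3,2) = exp(-r*dt) * [p*0.000000 + (1-p)*0.462835] = 0.282479
  V(3,3) = exp(-r*dt) * [p*0.462835 + (1-p)*0.715867] = 0.616804
  V(2,0) = exp(-r*dt) * [p*0.000000 + (1-p)*0.000000] = 0.000000
  V(2,1) = exp(-r*dt) * [p*0.000000 + (1-p)*0.282479] = 0.172403
  V(2,2) = exp(-r*dt) * [p*0.282479 + (1-p)*0.616804] = 0.486243
  V(1,0) = exp(-r*dt) * [p*0.000000 + (1-p)*0.172403] = 0.105222
  V(1,1) = exp(-r*dt) * [p*0.172403 + (1-p)*0.486243] = 0.363774
  V(0,0) = exp(-r*dt) * [p*0.105222 + (1-p)*0.363774] = 0.262917

Answer: Price = V(0,0) = 0.2629


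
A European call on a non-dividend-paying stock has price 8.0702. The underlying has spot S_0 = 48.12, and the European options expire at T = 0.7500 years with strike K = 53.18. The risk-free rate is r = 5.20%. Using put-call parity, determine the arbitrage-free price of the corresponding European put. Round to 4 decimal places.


Put-call parity: C - P = S_0 * exp(-qT) - K * exp(-rT).
S_0 * exp(-qT) = 48.1200 * 1.00000000 = 48.12000000
K * exp(-rT) = 53.1800 * 0.96175071 = 51.14590271
P = C - S*exp(-qT) + K*exp(-rT)
P = 8.0702 - 48.12000000 + 51.14590271 = 11.0961

Answer: Put price = 11.0961


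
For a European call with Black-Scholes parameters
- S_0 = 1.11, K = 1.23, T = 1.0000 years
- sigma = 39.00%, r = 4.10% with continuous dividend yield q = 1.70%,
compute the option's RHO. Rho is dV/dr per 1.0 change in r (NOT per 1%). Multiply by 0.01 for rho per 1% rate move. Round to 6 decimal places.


d1 = -0.0066773181; d2 = -0.3966773181
phi(d1) = 0.3989333868; exp(-qT) = 0.9831436846; exp(-rT) = 0.9598291299
N(d2) = 0.3458027142
Rho = K*T*exp(-rT)*N(d2) = 1.2300 * 1.0000 * 0.9598291299 * 0.3458027142 = 0.408251

Answer: Rho = 0.408251


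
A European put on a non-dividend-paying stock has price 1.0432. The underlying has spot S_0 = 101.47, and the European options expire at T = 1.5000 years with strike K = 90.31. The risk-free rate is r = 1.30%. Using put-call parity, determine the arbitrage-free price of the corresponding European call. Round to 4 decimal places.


Put-call parity: C - P = S_0 * exp(-qT) - K * exp(-rT).
S_0 * exp(-qT) = 101.4700 * 1.00000000 = 101.47000000
K * exp(-rT) = 90.3100 * 0.98068890 = 88.56601412
C = P + S*exp(-qT) - K*exp(-rT)
C = 1.0432 + 101.47000000 - 88.56601412 = 13.9472

Answer: Call price = 13.9472


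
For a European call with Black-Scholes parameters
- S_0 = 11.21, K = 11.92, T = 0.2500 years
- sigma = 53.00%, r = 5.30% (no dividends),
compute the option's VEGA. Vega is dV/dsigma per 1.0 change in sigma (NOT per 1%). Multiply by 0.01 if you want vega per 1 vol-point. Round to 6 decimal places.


Answer: Vega = 2.233362

Derivation:
d1 = -0.0492412247; d2 = -0.3142412247
phi(d1) = 0.3984589161; exp(-qT) = 1.0000000000; exp(-rT) = 0.9868373948
Vega = S * exp(-qT) * phi(d1) * sqrt(T) = 11.2100 * 1.0000000000 * 0.3984589161 * 0.5000000000 = 2.233362


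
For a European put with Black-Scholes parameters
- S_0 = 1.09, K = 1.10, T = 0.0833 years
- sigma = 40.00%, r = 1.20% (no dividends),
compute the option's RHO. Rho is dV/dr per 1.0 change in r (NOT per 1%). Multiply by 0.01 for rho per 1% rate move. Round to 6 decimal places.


Answer: Rho = -0.050437

Derivation:
d1 = -0.0127234498; d2 = -0.1281704073
phi(d1) = 0.3989099901; exp(-qT) = 1.0000000000; exp(-rT) = 0.9990008994
N(-d2) = 0.5509929408
Rho = -K*T*exp(-rT)*N(-d2) = -1.1000 * 0.0833 * 0.9990008994 * 0.5509929408 = -0.050437


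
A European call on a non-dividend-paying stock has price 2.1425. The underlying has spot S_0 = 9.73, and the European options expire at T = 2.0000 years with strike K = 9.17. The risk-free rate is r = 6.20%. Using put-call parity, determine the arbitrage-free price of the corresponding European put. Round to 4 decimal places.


Put-call parity: C - P = S_0 * exp(-qT) - K * exp(-rT).
S_0 * exp(-qT) = 9.7300 * 1.00000000 = 9.73000000
K * exp(-rT) = 9.1700 * 0.88337984 = 8.10059314
P = C - S*exp(-qT) + K*exp(-rT)
P = 2.1425 - 9.73000000 + 8.10059314 = 0.5131

Answer: Put price = 0.5131


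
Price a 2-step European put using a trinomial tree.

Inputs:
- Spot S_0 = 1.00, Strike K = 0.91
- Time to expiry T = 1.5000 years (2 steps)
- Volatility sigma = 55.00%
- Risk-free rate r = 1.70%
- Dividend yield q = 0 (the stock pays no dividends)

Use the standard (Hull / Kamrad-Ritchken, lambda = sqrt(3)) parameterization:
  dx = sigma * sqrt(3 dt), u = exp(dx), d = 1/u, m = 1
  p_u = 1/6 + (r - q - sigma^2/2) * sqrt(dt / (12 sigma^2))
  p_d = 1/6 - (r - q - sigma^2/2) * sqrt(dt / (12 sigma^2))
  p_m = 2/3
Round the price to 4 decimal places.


dt = T/N = 0.750000; dx = sigma*sqrt(3*dt) = 0.825000
u = exp(dx) = 2.281881; d = 1/u = 0.438235
p_u = 0.105644, p_m = 0.666667, p_d = 0.227689
Discount per step: exp(-r*dt) = 0.987331
Stock lattice S(k, j) with j the centered position index:
  k=0: S(0,+0) = 1.0000
  k=1: S(1,-1) = 0.4382; S(1,+0) = 1.0000; S(1,+1) = 2.2819
  k=2: S(2,-2) = 0.1920; S(2,-1) = 0.4382; S(2,+0) = 1.0000; S(2,+1) = 2.2819; S(2,+2) = 5.2070
Terminal payoffs V(N, j) = max(K - S_T, 0):
  V(2,-2) = 0.717950; V(2,-1) = 0.471765; V(2,+0) = 0.000000; V(2,+1) = 0.000000; V(2,+2) = 0.000000
Backward induction: V(k, j) = exp(-r*dt) * [p_u * V(k+1, j+1) + p_m * V(k+1, j) + p_d * V(k+1, j-1)]
  V(1,-1) = exp(-r*dt) * [p_u*0.000000 + p_m*0.471765 + p_d*0.717950] = 0.471924
  V(1,+0) = exp(-r*dt) * [p_u*0.000000 + p_m*0.000000 + p_d*0.471765] = 0.106055
  V(1,+1) = exp(-r*dt) * [p_u*0.000000 + p_m*0.000000 + p_d*0.000000] = 0.000000
  V(0,+0) = exp(-r*dt) * [p_u*0.000000 + p_m*0.106055 + p_d*0.471924] = 0.175898

Answer: Price = V(0,0) = 0.1759


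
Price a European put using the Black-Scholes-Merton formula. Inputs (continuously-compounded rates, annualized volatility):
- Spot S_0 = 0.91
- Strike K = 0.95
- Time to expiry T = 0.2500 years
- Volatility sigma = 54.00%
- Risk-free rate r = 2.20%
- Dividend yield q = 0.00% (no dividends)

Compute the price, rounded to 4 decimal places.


d1 = (ln(S/K) + (r - q + 0.5*sigma^2) * T) / (sigma * sqrt(T)) = -0.00395328
d2 = d1 - sigma * sqrt(T) = -0.27395328
exp(-rT) = 0.99451510; exp(-qT) = 1.00000000
P = K * exp(-rT) * N(-d2) - S_0 * exp(-qT) * N(-d1)
N(-d1) = 0.50157713; N(-d2) = 0.60793974
P = 0.9500 * 0.99451510 * 0.60793974 - 0.9100 * 1.00000000 * 0.50157713 = 0.1179

Answer: Price = 0.1179


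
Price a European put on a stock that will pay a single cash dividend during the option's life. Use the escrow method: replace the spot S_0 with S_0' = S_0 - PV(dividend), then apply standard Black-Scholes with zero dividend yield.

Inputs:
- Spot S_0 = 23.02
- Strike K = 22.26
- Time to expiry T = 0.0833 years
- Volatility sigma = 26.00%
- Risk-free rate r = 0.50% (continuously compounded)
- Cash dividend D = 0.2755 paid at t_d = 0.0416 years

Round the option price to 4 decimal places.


Answer: Price = 0.4550

Derivation:
PV(D) = D * exp(-r * t_d) = 0.2755 * 0.99979202 = 0.27544270
S_0' = S_0 - PV(D) = 23.0200 - 0.27544270 = 22.74455730
d1 = (ln(S_0'/K) + (r + sigma^2/2)*T) / (sigma*sqrt(T)) = 0.33004263
d2 = d1 - sigma*sqrt(T) = 0.25500211
exp(-rT) = 0.99958359
N(-d1) = 0.37068388; N(-d2) = 0.39936074
P = K * exp(-rT) * N(-d2) - S_0' * N(-d1) = 22.2600 * 0.99958359 * 0.39936074 - 22.74455730 * 0.37068388 = 0.4550


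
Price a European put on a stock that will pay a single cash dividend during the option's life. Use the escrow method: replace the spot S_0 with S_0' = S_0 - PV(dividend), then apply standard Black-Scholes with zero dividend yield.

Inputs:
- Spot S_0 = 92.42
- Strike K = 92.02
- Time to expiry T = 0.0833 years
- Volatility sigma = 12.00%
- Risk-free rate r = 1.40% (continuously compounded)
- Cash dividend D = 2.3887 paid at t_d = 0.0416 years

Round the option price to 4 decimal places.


PV(D) = D * exp(-r * t_d) = 2.3887 * 0.99941777 = 2.38730923
S_0' = S_0 - PV(D) = 92.4200 - 2.38730923 = 90.03269077
d1 = (ln(S_0'/K) + (r + sigma^2/2)*T) / (sigma*sqrt(T)) = -0.57940460
d2 = d1 - sigma*sqrt(T) = -0.61403869
exp(-rT) = 0.99883448
N(-d1) = 0.71884190; N(-d2) = 0.73040512
P = K * exp(-rT) * N(-d2) - S_0' * N(-d1) = 92.0200 * 0.99883448 * 0.73040512 - 90.03269077 * 0.71884190 = 2.4143

Answer: Price = 2.4143


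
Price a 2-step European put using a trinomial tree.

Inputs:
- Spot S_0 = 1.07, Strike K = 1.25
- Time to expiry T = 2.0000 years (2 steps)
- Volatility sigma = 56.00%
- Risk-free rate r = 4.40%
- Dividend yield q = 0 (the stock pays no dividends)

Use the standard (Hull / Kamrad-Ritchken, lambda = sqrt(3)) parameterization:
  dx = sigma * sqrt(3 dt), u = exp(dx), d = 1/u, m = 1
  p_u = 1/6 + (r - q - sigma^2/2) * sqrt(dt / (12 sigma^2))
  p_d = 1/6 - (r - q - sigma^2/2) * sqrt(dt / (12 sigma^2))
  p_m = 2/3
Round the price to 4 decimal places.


Answer: Price = V(0,0) = 0.3638

Derivation:
dt = T/N = 1.000000; dx = sigma*sqrt(3*dt) = 0.969948
u = exp(dx) = 2.637808; d = 1/u = 0.379103
p_u = 0.108519, p_m = 0.666667, p_d = 0.224814
Discount per step: exp(-r*dt) = 0.956954
Stock lattice S(k, j) with j the centered position index:
  k=0: S(0,+0) = 1.0700
  k=1: S(1,-1) = 0.4056; S(1,+0) = 1.0700; S(1,+1) = 2.8225
  k=2: S(2,-2) = 0.1538; S(2,-1) = 0.4056; S(2,+0) = 1.0700; S(2,+1) = 2.8225; S(2,+2) = 7.4451
Terminal payoffs V(N, j) = max(K - S_T, 0):
  V(2,-2) = 1.096221; V(2,-1) = 0.844360; V(2,+0) = 0.180000; V(2,+1) = 0.000000; V(2,+2) = 0.000000
Backward induction: V(k, j) = exp(-r*dt) * [p_u * V(k+1, j+1) + p_m * V(k+1, j) + p_d * V(k+1, j-1)]
  V(1,-1) = exp(-r*dt) * [p_u*0.180000 + p_m*0.844360 + p_d*1.096221] = 0.793206
  V(1,+0) = exp(-r*dt) * [p_u*0.000000 + p_m*0.180000 + p_d*0.844360] = 0.296487
  V(1,+1) = exp(-r*dt) * [p_u*0.000000 + p_m*0.000000 + p_d*0.180000] = 0.038725
  V(0,+0) = exp(-r*dt) * [p_u*0.038725 + p_m*0.296487 + p_d*0.793206] = 0.363819


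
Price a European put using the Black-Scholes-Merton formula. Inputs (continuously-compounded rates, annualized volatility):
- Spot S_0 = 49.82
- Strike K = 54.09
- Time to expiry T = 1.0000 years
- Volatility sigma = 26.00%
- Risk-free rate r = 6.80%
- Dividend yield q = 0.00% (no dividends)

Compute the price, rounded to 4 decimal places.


d1 = (ln(S/K) + (r - q + 0.5*sigma^2) * T) / (sigma * sqrt(T)) = 0.07525840
d2 = d1 - sigma * sqrt(T) = -0.18474160
exp(-rT) = 0.93426047; exp(-qT) = 1.00000000
P = K * exp(-rT) * N(-d2) - S_0 * exp(-qT) * N(-d1)
N(-d1) = 0.47000456; N(-d2) = 0.57328414
P = 54.0900 * 0.93426047 * 0.57328414 - 49.8200 * 1.00000000 * 0.47000456 = 5.5548

Answer: Price = 5.5548


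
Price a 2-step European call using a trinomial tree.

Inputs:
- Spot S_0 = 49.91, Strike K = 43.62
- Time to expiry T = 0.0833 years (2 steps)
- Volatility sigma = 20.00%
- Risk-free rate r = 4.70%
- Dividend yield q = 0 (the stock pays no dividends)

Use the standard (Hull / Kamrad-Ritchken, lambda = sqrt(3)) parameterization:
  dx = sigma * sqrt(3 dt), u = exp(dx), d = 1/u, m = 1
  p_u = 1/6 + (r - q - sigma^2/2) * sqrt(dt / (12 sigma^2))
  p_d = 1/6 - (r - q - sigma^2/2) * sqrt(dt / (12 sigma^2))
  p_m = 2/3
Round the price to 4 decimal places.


dt = T/N = 0.041650; dx = sigma*sqrt(3*dt) = 0.070697
u = exp(dx) = 1.073255; d = 1/u = 0.931745
p_u = 0.174620, p_m = 0.666667, p_d = 0.158713
Discount per step: exp(-r*dt) = 0.998044
Stock lattice S(k, j) with j the centered position index:
  k=0: S(0,+0) = 49.9100
  k=1: S(1,-1) = 46.5034; S(1,+0) = 49.9100; S(1,+1) = 53.5662
  k=2: S(2,-2) = 43.3293; S(2,-1) = 46.5034; S(2,+0) = 49.9100; S(2,+1) = 53.5662; S(2,+2) = 57.4902
Terminal payoffs V(N, j) = max(S_T - K, 0):
  V(2,-2) = 0.000000; V(2,-1) = 2.883373; V(2,+0) = 6.290000; V(2,+1) = 9.946181; V(2,+2) = 13.870197
Backward induction: V(k, j) = exp(-r*dt) * [p_u * V(k+1, j+1) + p_m * V(k+1, j) + p_d * V(k+1, j-1)]
  V(1,-1) = exp(-r*dt) * [p_u*6.290000 + p_m*2.883373 + p_d*0.000000] = 3.014701
  V(1,+0) = exp(-r*dt) * [p_u*9.946181 + p_m*6.290000 + p_d*2.883373] = 6.375273
  V(1,+1) = exp(-r*dt) * [p_u*13.870197 + p_m*9.946181 + p_d*6.290000] = 10.031452
  V(0,+0) = exp(-r*dt) * [p_u*10.031452 + p_m*6.375273 + p_d*3.014701] = 6.467675

Answer: Price = V(0,0) = 6.4677


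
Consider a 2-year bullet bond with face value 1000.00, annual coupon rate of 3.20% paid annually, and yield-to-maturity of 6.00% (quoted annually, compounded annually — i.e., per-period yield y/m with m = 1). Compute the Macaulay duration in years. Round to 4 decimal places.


Coupon per period c = face * coupon_rate / m = 32.000000
Periods per year m = 1; per-period yield y/m = 0.060000
Number of cashflows N = 2
Cashflows (t years, CF_t, discount factor 1/(1+y/m)^(m*t), PV):
  t = 1.0000: CF_t = 32.000000, DF = 0.943396, PV = 30.188679
  t = 2.0000: CF_t = 1032.000000, DF = 0.889996, PV = 918.476326
Price P = sum_t PV_t = 948.665005
Macaulay numerator sum_t t * PV_t:
  t * PV_t at t = 1.0000: 30.188679
  t * PV_t at t = 2.0000: 1836.952652
Macaulay duration D = (sum_t t * PV_t) / P = 1867.141331 / 948.665005 = 1.968178

Answer: Macaulay duration = 1.9682 years


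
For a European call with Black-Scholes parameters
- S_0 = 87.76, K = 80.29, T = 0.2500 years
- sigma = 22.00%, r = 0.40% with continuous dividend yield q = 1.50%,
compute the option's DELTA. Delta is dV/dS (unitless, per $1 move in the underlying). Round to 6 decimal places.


Answer: Delta = 0.796199

Derivation:
d1 = 0.8387339615; d2 = 0.7287339615
phi(d1) = 0.2806418824; exp(-qT) = 0.9962570225; exp(-rT) = 0.9990004998
N(d1) = 0.7991906920
Delta = exp(-qT) * N(d1) = 0.9962570225 * 0.7991906920 = 0.796199


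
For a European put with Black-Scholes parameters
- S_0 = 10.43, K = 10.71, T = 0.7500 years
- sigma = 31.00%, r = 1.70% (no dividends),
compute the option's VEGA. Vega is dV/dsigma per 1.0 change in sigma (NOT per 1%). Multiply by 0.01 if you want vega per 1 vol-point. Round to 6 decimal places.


Answer: Vega = 3.591099

Derivation:
d1 = 0.0830486126; d2 = -0.1854192626
phi(d1) = 0.3975688830; exp(-qT) = 1.0000000000; exp(-rT) = 0.9873309369
Vega = S * exp(-qT) * phi(d1) * sqrt(T) = 10.4300 * 1.0000000000 * 0.3975688830 * 0.8660254038 = 3.591099


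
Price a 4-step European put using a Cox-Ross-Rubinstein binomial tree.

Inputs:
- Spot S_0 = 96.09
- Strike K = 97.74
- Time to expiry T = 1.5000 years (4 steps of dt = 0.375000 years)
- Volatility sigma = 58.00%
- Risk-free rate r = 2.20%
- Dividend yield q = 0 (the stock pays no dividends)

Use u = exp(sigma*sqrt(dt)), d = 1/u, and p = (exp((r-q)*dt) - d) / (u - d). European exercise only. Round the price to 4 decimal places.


Answer: Price = V(0,0) = 24.3948

Derivation:
dt = T/N = 0.375000
u = exp(sigma*sqrt(dt)) = 1.426432; d = 1/u = 0.701050
p = (exp((r-q)*dt) - d) / (u - d) = 0.423548
Discount per step: exp(-r*dt) = 0.991784
Stock lattice S(k, i) with i counting down-moves:
  k=0: S(0,0) = 96.0900
  k=1: S(1,0) = 137.0658; S(1,1) = 67.3639
  k=2: S(2,0) = 195.5150; S(2,1) = 96.0900; S(2,2) = 47.2255
  k=3: S(3,0) = 278.8888; S(3,1) = 137.0658; S(3,2) = 67.3639; S(3,3) = 33.1074
  k=4: S(4,0) = 397.8159; S(4,1) = 195.5150; S(4,2) = 96.0900; S(4,3) = 47.2255; S(4,4) = 23.2100
Terminal payoffs V(N, i) = max(K - S_T, 0):
  V(4,0) = 0.000000; V(4,1) = 0.000000; V(4,2) = 1.650000; V(4,3) = 50.514537; V(4,4) = 74.530047
Backward induction: V(k, i) = exp(-r*dt) * [p * V(k+1, i) + (1-p) * V(k+1, i+1)].
  V(3,0) = exp(-r*dt) * [p*0.000000 + (1-p)*0.000000] = 0.000000
  V(3,1) = exp(-r*dt) * [p*0.000000 + (1-p)*1.650000] = 0.943331
  V(3,2) = exp(-r*dt) * [p*1.650000 + (1-p)*50.514537] = 29.573064
  V(3,3) = exp(-r*dt) * [p*50.514537 + (1-p)*74.530047] = 63.829549
  V(2,0) = exp(-r*dt) * [p*0.000000 + (1-p)*0.943331] = 0.539317
  V(2,1) = exp(-r*dt) * [p*0.943331 + (1-p)*29.573064] = 17.303647
  V(2,2) = exp(-r*dt) * [p*29.573064 + (1-p)*63.829549] = 48.915059
  V(1,0) = exp(-r*dt) * [p*0.539317 + (1-p)*17.303647] = 10.119316
  V(1,1) = exp(-r*dt) * [p*17.303647 + (1-p)*48.915059] = 35.234218
  V(0,0) = exp(-r*dt) * [p*10.119316 + (1-p)*35.234218] = 24.394757


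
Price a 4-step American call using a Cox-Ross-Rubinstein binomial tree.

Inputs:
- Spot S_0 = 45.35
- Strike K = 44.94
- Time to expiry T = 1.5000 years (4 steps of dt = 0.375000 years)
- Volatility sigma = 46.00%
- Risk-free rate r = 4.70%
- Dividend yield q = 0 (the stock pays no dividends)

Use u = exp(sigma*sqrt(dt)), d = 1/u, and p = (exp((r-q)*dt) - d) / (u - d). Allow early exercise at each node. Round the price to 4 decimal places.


Answer: Price = V(0,0) = 10.9874

Derivation:
dt = T/N = 0.375000
u = exp(sigma*sqrt(dt)) = 1.325370; d = 1/u = 0.754507
p = (exp((r-q)*dt) - d) / (u - d) = 0.461187
Discount per step: exp(-r*dt) = 0.982529
Stock lattice S(k, i) with i counting down-moves:
  k=0: S(0,0) = 45.3500
  k=1: S(1,0) = 60.1055; S(1,1) = 34.2169
  k=2: S(2,0) = 79.6620; S(2,1) = 45.3500; S(2,2) = 25.8169
  k=3: S(3,0) = 105.5816; S(3,1) = 60.1055; S(3,2) = 34.2169; S(3,3) = 19.4790
  k=4: S(4,0) = 139.9346; S(4,1) = 79.6620; S(4,2) = 45.3500; S(4,3) = 25.8169; S(4,4) = 14.6970
Terminal payoffs V(N, i) = max(S_T - K, 0):
  V(4,0) = 94.994640; V(4,1) = 34.722011; V(4,2) = 0.410000; V(4,3) = 0.000000; V(4,4) = 0.000000
Backward induction: V(k, i) = exp(-r*dt) * [p * V(k+1, i) + (1-p) * V(k+1, i+1)]; then take max(V_cont, immediate exercise) for American.
  V(3,0) = exp(-r*dt) * [p*94.994640 + (1-p)*34.722011] = 61.426731; exercise = 60.641603; V(3,0) = max -> 61.426731
  V(3,1) = exp(-r*dt) * [p*34.722011 + (1-p)*0.410000] = 15.950637; exercise = 15.165509; V(3,1) = max -> 15.950637
  V(3,2) = exp(-r*dt) * [p*0.410000 + (1-p)*0.000000] = 0.185783; exercise = 0.000000; V(3,2) = max -> 0.185783
  V(3,3) = exp(-r*dt) * [p*0.000000 + (1-p)*0.000000] = 0.000000; exercise = 0.000000; V(3,3) = max -> 0.000000
  V(2,0) = exp(-r*dt) * [p*61.426731 + (1-p)*15.950637] = 36.278550; exercise = 34.722011; V(2,0) = max -> 36.278550
  V(2,1) = exp(-r*dt) * [p*15.950637 + (1-p)*0.185783] = 7.326065; exercise = 0.410000; V(2,1) = max -> 7.326065
  V(2,2) = exp(-r*dt) * [p*0.185783 + (1-p)*0.000000] = 0.084184; exercise = 0.000000; V(2,2) = max -> 0.084184
  V(1,0) = exp(-r*dt) * [p*36.278550 + (1-p)*7.326065] = 20.317313; exercise = 15.165509; V(1,0) = max -> 20.317313
  V(1,1) = exp(-r*dt) * [p*7.326065 + (1-p)*0.084184] = 3.364226; exercise = 0.000000; V(1,1) = max -> 3.364226
  V(0,0) = exp(-r*dt) * [p*20.317313 + (1-p)*3.364226] = 10.987403; exercise = 0.410000; V(0,0) = max -> 10.987403


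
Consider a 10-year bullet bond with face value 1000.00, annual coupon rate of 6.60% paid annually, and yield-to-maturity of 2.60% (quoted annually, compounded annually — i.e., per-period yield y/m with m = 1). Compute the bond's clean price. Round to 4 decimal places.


Coupon per period c = face * coupon_rate / m = 66.000000
Periods per year m = 1; per-period yield y/m = 0.026000
Number of cashflows N = 10
Cashflows (t years, CF_t, discount factor 1/(1+y/m)^(m*t), PV):
  t = 1.0000: CF_t = 66.000000, DF = 0.974659, PV = 64.327485
  t = 2.0000: CF_t = 66.000000, DF = 0.949960, PV = 62.697354
  t = 3.0000: CF_t = 66.000000, DF = 0.925887, PV = 61.108532
  t = 4.0000: CF_t = 66.000000, DF = 0.902424, PV = 59.559973
  t = 5.0000: CF_t = 66.000000, DF = 0.879555, PV = 58.050656
  t = 6.0000: CF_t = 66.000000, DF = 0.857266, PV = 56.579587
  t = 7.0000: CF_t = 66.000000, DF = 0.835542, PV = 55.145796
  t = 8.0000: CF_t = 66.000000, DF = 0.814369, PV = 53.748339
  t = 9.0000: CF_t = 66.000000, DF = 0.793732, PV = 52.386296
  t = 10.0000: CF_t = 1066.000000, DF = 0.773618, PV = 824.676458
Price P = sum_t PV_t = 1348.280476

Answer: Price = 1348.2805


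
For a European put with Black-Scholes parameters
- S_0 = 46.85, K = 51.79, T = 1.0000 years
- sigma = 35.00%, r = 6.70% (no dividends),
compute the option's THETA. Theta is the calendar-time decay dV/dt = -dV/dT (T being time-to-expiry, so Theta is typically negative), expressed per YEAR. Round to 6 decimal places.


d1 = 0.0800112236; d2 = -0.2699887764
phi(d1) = 0.3976673484; exp(-qT) = 1.0000000000; exp(-rT) = 0.9351952013
Theta = -S*exp(-qT)*phi(d1)*sigma/(2*sqrt(T)) + r*K*exp(-rT)*N(-d2) - q*S*exp(-qT)*N(-d1)
N(-d1) = 0.4681141647; N(-d2) = 0.6064155559; sqrt(T) = 1.0000000000
Term 1 = -46.8500 * 1.0000000000 * 0.3976673484 * 0.3500 / (2 * 1.0000000000) = -3.2603751727
Term 2 = 0.0670 * 51.7900 * 0.9351952013 * 0.6064155559 = 1.9678560068
Term 3 = 0 (no dividend yield, q = 0)
Theta = -3.2603751727 + (1.9678560068) + (0.0000000000) = -1.292519

Answer: Theta = -1.292519


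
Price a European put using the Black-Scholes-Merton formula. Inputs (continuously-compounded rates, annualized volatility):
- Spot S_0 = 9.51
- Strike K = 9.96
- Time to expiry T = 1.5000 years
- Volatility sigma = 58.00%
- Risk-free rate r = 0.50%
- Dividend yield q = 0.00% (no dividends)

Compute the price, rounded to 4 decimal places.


d1 = (ln(S/K) + (r - q + 0.5*sigma^2) * T) / (sigma * sqrt(T)) = 0.30064925
d2 = d1 - sigma * sqrt(T) = -0.40970277
exp(-rT) = 0.99252805; exp(-qT) = 1.00000000
P = K * exp(-rT) * N(-d2) - S_0 * exp(-qT) * N(-d1)
N(-d1) = 0.38184099; N(-d2) = 0.65898800
P = 9.9600 * 0.99252805 * 0.65898800 - 9.5100 * 1.00000000 * 0.38184099 = 2.8832

Answer: Price = 2.8832


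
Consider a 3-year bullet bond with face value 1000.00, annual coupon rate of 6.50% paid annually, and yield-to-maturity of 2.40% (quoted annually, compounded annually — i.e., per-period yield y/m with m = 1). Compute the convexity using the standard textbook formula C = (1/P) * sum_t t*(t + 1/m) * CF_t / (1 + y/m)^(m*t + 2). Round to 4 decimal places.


Coupon per period c = face * coupon_rate / m = 65.000000
Periods per year m = 1; per-period yield y/m = 0.024000
Number of cashflows N = 3
Cashflows (t years, CF_t, discount factor 1/(1+y/m)^(m*t), PV):
  t = 1.0000: CF_t = 65.000000, DF = 0.976562, PV = 63.476562
  t = 2.0000: CF_t = 65.000000, DF = 0.953674, PV = 61.988831
  t = 3.0000: CF_t = 1065.000000, DF = 0.931323, PV = 991.858542
Price P = sum_t PV_t = 1117.323935
Convexity numerator sum_t t*(t + 1/m) * CF_t / (1+y/m)^(m*t + 2):
  t = 1.0000: term = 121.071935
  t = 2.0000: term = 354.702934
  t = 3.0000: term = 11350.920204
Convexity = (1/P) * sum = 11826.695072 / 1117.323935 = 10.584840

Answer: Convexity = 10.5848


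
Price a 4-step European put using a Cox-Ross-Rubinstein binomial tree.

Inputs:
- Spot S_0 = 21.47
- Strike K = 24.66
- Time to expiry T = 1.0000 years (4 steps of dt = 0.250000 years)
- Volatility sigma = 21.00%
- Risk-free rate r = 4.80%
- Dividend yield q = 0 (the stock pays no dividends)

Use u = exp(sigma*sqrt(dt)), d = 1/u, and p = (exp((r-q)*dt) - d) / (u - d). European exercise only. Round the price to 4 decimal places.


Answer: Price = V(0,0) = 3.1319

Derivation:
dt = T/N = 0.250000
u = exp(sigma*sqrt(dt)) = 1.110711; d = 1/u = 0.900325
p = (exp((r-q)*dt) - d) / (u - d) = 0.531156
Discount per step: exp(-r*dt) = 0.988072
Stock lattice S(k, i) with i counting down-moves:
  k=0: S(0,0) = 21.4700
  k=1: S(1,0) = 23.8470; S(1,1) = 19.3300
  k=2: S(2,0) = 26.4871; S(2,1) = 21.4700; S(2,2) = 17.4032
  k=3: S(3,0) = 29.4195; S(3,1) = 23.8470; S(3,2) = 19.3300; S(3,3) = 15.6686
  k=4: S(4,0) = 32.6765; S(4,1) = 26.4871; S(4,2) = 21.4700; S(4,3) = 17.4032; S(4,4) = 14.1068
Terminal payoffs V(N, i) = max(K - S_T, 0):
  V(4,0) = 0.000000; V(4,1) = 0.000000; V(4,2) = 3.190000; V(4,3) = 7.256756; V(4,4) = 10.553205
Backward induction: V(k, i) = exp(-r*dt) * [p * V(k+1, i) + (1-p) * V(k+1, i+1)].
  V(3,0) = exp(-r*dt) * [p*0.000000 + (1-p)*0.000000] = 0.000000
  V(3,1) = exp(-r*dt) * [p*0.000000 + (1-p)*3.190000] = 1.477773
  V(3,2) = exp(-r*dt) * [p*3.190000 + (1-p)*7.256756] = 5.035881
  V(3,3) = exp(-r*dt) * [p*7.256756 + (1-p)*10.553205] = 8.697281
  V(2,0) = exp(-r*dt) * [p*0.000000 + (1-p)*1.477773] = 0.684581
  V(2,1) = exp(-r*dt) * [p*1.477773 + (1-p)*5.035881] = 3.108446
  V(2,2) = exp(-r*dt) * [p*5.035881 + (1-p)*8.697281] = 6.671962
  V(1,0) = exp(-r*dt) * [p*0.684581 + (1-p)*3.108446] = 1.799275
  V(1,1) = exp(-r*dt) * [p*3.108446 + (1-p)*6.671962] = 4.722173
  V(0,0) = exp(-r*dt) * [p*1.799275 + (1-p)*4.722173] = 3.131850


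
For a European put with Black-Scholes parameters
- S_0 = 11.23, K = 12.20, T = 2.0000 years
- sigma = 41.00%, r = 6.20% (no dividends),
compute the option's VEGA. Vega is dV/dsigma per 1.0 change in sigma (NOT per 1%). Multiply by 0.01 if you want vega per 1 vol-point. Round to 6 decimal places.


d1 = 0.3608880144; d2 = -0.2189395462
phi(d1) = 0.3737909434; exp(-qT) = 1.0000000000; exp(-rT) = 0.8833798409
Vega = S * exp(-qT) * phi(d1) * sqrt(T) = 11.2300 * 1.0000000000 * 0.3737909434 * 1.4142135624 = 5.936405

Answer: Vega = 5.936405


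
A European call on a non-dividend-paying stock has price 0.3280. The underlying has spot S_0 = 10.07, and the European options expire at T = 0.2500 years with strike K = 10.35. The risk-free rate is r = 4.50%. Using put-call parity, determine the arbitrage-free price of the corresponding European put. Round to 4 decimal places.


Put-call parity: C - P = S_0 * exp(-qT) - K * exp(-rT).
S_0 * exp(-qT) = 10.0700 * 1.00000000 = 10.07000000
K * exp(-rT) = 10.3500 * 0.98881304 = 10.23421501
P = C - S*exp(-qT) + K*exp(-rT)
P = 0.3280 - 10.07000000 + 10.23421501 = 0.4922

Answer: Put price = 0.4922


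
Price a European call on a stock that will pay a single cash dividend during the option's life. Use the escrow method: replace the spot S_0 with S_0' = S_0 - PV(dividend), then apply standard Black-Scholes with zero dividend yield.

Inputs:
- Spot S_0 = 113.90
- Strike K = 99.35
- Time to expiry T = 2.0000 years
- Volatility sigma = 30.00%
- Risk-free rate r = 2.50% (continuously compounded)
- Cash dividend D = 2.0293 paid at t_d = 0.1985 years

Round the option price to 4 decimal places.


Answer: Price = 27.3539

Derivation:
PV(D) = D * exp(-r * t_d) = 2.0293 * 0.99504979 = 2.01925454
S_0' = S_0 - PV(D) = 113.9000 - 2.01925454 = 111.88074546
d1 = (ln(S_0'/K) + (r + sigma^2/2)*T) / (sigma*sqrt(T)) = 0.60996106
d2 = d1 - sigma*sqrt(T) = 0.18569699
exp(-rT) = 0.95122942
N(d1) = 0.72905620; N(d2) = 0.57365881
C = S_0' * N(d1) - K * exp(-rT) * N(d2) = 111.88074546 * 0.72905620 - 99.3500 * 0.95122942 * 0.57365881 = 27.3539


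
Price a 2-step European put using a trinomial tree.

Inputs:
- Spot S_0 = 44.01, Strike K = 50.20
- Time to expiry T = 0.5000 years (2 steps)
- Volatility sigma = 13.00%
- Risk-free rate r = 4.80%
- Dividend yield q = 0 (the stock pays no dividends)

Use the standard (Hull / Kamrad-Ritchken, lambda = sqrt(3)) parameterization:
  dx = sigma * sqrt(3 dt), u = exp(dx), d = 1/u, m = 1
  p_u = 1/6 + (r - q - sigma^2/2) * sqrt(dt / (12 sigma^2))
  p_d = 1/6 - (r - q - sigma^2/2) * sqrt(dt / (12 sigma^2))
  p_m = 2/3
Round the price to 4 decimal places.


dt = T/N = 0.250000; dx = sigma*sqrt(3*dt) = 0.112583
u = exp(dx) = 1.119165; d = 1/u = 0.893523
p_u = 0.210579, p_m = 0.666667, p_d = 0.122755
Discount per step: exp(-r*dt) = 0.988072
Stock lattice S(k, j) with j the centered position index:
  k=0: S(0,+0) = 44.0100
  k=1: S(1,-1) = 39.3239; S(1,+0) = 44.0100; S(1,+1) = 49.2545
  k=2: S(2,-2) = 35.1368; S(2,-1) = 39.3239; S(2,+0) = 44.0100; S(2,+1) = 49.2545; S(2,+2) = 55.1239
Terminal payoffs V(N, j) = max(K - S_T, 0):
  V(2,-2) = 15.063156; V(2,-1) = 10.876057; V(2,+0) = 6.190000; V(2,+1) = 0.945527; V(2,+2) = 0.000000
Backward induction: V(k, j) = exp(-r*dt) * [p_u * V(k+1, j+1) + p_m * V(k+1, j) + p_d * V(k+1, j-1)]
  V(1,-1) = exp(-r*dt) * [p_u*6.190000 + p_m*10.876057 + p_d*15.063156] = 10.279167
  V(1,+0) = exp(-r*dt) * [p_u*0.945527 + p_m*6.190000 + p_d*10.876057] = 5.593338
  V(1,+1) = exp(-r*dt) * [p_u*0.000000 + p_m*0.945527 + p_d*6.190000] = 1.373620
  V(0,+0) = exp(-r*dt) * [p_u*1.373620 + p_m*5.593338 + p_d*10.279167] = 5.216982

Answer: Price = V(0,0) = 5.2170


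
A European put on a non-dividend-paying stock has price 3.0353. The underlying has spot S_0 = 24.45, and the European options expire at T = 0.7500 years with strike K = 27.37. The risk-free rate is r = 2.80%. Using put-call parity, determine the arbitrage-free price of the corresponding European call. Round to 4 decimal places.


Put-call parity: C - P = S_0 * exp(-qT) - K * exp(-rT).
S_0 * exp(-qT) = 24.4500 * 1.00000000 = 24.45000000
K * exp(-rT) = 27.3700 * 0.97921896 = 26.80122306
C = P + S*exp(-qT) - K*exp(-rT)
C = 3.0353 + 24.45000000 - 26.80122306 = 0.6841

Answer: Call price = 0.6841


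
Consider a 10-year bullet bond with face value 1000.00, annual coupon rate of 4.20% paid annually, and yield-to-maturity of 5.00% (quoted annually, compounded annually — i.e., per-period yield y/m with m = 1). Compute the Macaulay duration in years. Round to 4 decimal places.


Answer: Macaulay duration = 8.3059 years

Derivation:
Coupon per period c = face * coupon_rate / m = 42.000000
Periods per year m = 1; per-period yield y/m = 0.050000
Number of cashflows N = 10
Cashflows (t years, CF_t, discount factor 1/(1+y/m)^(m*t), PV):
  t = 1.0000: CF_t = 42.000000, DF = 0.952381, PV = 40.000000
  t = 2.0000: CF_t = 42.000000, DF = 0.907029, PV = 38.095238
  t = 3.0000: CF_t = 42.000000, DF = 0.863838, PV = 36.281179
  t = 4.0000: CF_t = 42.000000, DF = 0.822702, PV = 34.553504
  t = 5.0000: CF_t = 42.000000, DF = 0.783526, PV = 32.908099
  t = 6.0000: CF_t = 42.000000, DF = 0.746215, PV = 31.341047
  t = 7.0000: CF_t = 42.000000, DF = 0.710681, PV = 29.848616
  t = 8.0000: CF_t = 42.000000, DF = 0.676839, PV = 28.427253
  t = 9.0000: CF_t = 42.000000, DF = 0.644609, PV = 27.073574
  t = 10.0000: CF_t = 1042.000000, DF = 0.613913, PV = 639.697610
Price P = sum_t PV_t = 938.226121
Macaulay numerator sum_t t * PV_t:
  t * PV_t at t = 1.0000: 40.000000
  t * PV_t at t = 2.0000: 76.190476
  t * PV_t at t = 3.0000: 108.843537
  t * PV_t at t = 4.0000: 138.214016
  t * PV_t at t = 5.0000: 164.540495
  t * PV_t at t = 6.0000: 188.046280
  t * PV_t at t = 7.0000: 208.940311
  t * PV_t at t = 8.0000: 227.418026
  t * PV_t at t = 9.0000: 243.662170
  t * PV_t at t = 10.0000: 6396.976102
Macaulay duration D = (sum_t t * PV_t) / P = 7792.831413 / 938.226121 = 8.305920


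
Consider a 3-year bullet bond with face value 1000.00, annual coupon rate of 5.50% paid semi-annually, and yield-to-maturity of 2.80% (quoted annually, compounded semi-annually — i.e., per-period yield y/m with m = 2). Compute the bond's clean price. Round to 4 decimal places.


Coupon per period c = face * coupon_rate / m = 27.500000
Periods per year m = 2; per-period yield y/m = 0.014000
Number of cashflows N = 6
Cashflows (t years, CF_t, discount factor 1/(1+y/m)^(m*t), PV):
  t = 0.5000: CF_t = 27.500000, DF = 0.986193, PV = 27.120316
  t = 1.0000: CF_t = 27.500000, DF = 0.972577, PV = 26.745873
  t = 1.5000: CF_t = 27.500000, DF = 0.959149, PV = 26.376601
  t = 2.0000: CF_t = 27.500000, DF = 0.945906, PV = 26.012427
  t = 2.5000: CF_t = 27.500000, DF = 0.932847, PV = 25.653281
  t = 3.0000: CF_t = 1027.500000, DF = 0.919967, PV = 945.266138
Price P = sum_t PV_t = 1077.174636

Answer: Price = 1077.1746


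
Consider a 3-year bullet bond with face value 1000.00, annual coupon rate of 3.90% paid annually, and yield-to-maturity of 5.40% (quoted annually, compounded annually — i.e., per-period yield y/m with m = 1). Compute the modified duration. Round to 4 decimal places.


Answer: Modified duration = 2.7384

Derivation:
Coupon per period c = face * coupon_rate / m = 39.000000
Periods per year m = 1; per-period yield y/m = 0.054000
Number of cashflows N = 3
Cashflows (t years, CF_t, discount factor 1/(1+y/m)^(m*t), PV):
  t = 1.0000: CF_t = 39.000000, DF = 0.948767, PV = 37.001898
  t = 2.0000: CF_t = 39.000000, DF = 0.900158, PV = 35.106165
  t = 3.0000: CF_t = 1039.000000, DF = 0.854040, PV = 887.347469
Price P = sum_t PV_t = 959.455531
First compute Macaulay numerator sum_t t * PV_t:
  t * PV_t at t = 1.0000: 37.001898
  t * PV_t at t = 2.0000: 70.212329
  t * PV_t at t = 3.0000: 2662.042407
Macaulay duration D = 2769.256634 / 959.455531 = 2.886279
Modified duration = D / (1 + y/m) = 2.886279 / (1 + 0.054000) = 2.738405


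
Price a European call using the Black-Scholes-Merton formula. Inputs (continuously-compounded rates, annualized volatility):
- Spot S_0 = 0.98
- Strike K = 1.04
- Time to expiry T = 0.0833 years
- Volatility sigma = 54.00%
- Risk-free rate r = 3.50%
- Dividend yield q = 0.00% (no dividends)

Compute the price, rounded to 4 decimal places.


d1 = (ln(S/K) + (r - q + 0.5*sigma^2) * T) / (sigma * sqrt(T)) = -0.28464430
d2 = d1 - sigma * sqrt(T) = -0.44049770
exp(-rT) = 0.99708875; exp(-qT) = 1.00000000
C = S_0 * exp(-qT) * N(d1) - K * exp(-rT) * N(d2)
N(d1) = 0.38795833; N(d2) = 0.32978834
C = 0.9800 * 1.00000000 * 0.38795833 - 1.0400 * 0.99708875 * 0.32978834 = 0.0382

Answer: Price = 0.0382


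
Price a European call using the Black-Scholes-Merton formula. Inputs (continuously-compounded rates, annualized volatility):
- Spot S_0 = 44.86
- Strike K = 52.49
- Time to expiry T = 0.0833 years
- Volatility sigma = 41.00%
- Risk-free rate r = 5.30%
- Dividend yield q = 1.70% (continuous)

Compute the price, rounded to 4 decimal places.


d1 = (ln(S/K) + (r - q + 0.5*sigma^2) * T) / (sigma * sqrt(T)) = -1.24289774
d2 = d1 - sigma * sqrt(T) = -1.36123087
exp(-rT) = 0.99559483; exp(-qT) = 0.99858490
C = S_0 * exp(-qT) * N(d1) - K * exp(-rT) * N(d2)
N(d1) = 0.10695276; N(d2) = 0.08672037
C = 44.8600 * 0.99858490 * 0.10695276 - 52.4900 * 0.99559483 * 0.08672037 = 0.2592

Answer: Price = 0.2592


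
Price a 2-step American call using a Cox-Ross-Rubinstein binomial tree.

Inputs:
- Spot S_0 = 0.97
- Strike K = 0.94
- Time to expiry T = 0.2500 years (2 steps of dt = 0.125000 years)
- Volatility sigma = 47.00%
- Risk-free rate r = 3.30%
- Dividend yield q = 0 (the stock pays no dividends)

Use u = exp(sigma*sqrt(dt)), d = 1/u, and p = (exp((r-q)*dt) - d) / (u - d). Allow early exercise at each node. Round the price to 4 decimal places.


dt = T/N = 0.125000
u = exp(sigma*sqrt(dt)) = 1.180774; d = 1/u = 0.846902
p = (exp((r-q)*dt) - d) / (u - d) = 0.470933
Discount per step: exp(-r*dt) = 0.995883
Stock lattice S(k, i) with i counting down-moves:
  k=0: S(0,0) = 0.9700
  k=1: S(1,0) = 1.1454; S(1,1) = 0.8215
  k=2: S(2,0) = 1.3524; S(2,1) = 0.9700; S(2,2) = 0.6957
Terminal payoffs V(N, i) = max(S_T - K, 0):
  V(2,0) = 0.412400; V(2,1) = 0.030000; V(2,2) = 0.000000
Backward induction: V(k, i) = exp(-r*dt) * [p * V(k+1, i) + (1-p) * V(k+1, i+1)]; then take max(V_cont, immediate exercise) for American.
  V(1,0) = exp(-r*dt) * [p*0.412400 + (1-p)*0.030000] = 0.209220; exercise = 0.205351; V(1,0) = max -> 0.209220
  V(1,1) = exp(-r*dt) * [p*0.030000 + (1-p)*0.000000] = 0.014070; exercise = 0.000000; V(1,1) = max -> 0.014070
  V(0,0) = exp(-r*dt) * [p*0.209220 + (1-p)*0.014070] = 0.105536; exercise = 0.030000; V(0,0) = max -> 0.105536

Answer: Price = V(0,0) = 0.1055


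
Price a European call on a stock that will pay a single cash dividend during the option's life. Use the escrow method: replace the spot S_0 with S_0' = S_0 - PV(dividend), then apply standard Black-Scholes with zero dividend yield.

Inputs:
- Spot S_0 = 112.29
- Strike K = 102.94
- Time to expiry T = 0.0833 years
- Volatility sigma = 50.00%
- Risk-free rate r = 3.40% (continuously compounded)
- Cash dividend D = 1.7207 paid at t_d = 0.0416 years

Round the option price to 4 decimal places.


PV(D) = D * exp(-r * t_d) = 1.7207 * 0.99858660 = 1.71826796
S_0' = S_0 - PV(D) = 112.2900 - 1.71826796 = 110.57173204
d1 = (ln(S_0'/K) + (r + sigma^2/2)*T) / (sigma*sqrt(T)) = 0.58737191
d2 = d1 - sigma*sqrt(T) = 0.44306321
exp(-rT) = 0.99717181
N(d1) = 0.72152302; N(d2) = 0.67113999
C = S_0' * N(d1) - K * exp(-rT) * N(d2) = 110.57173204 * 0.72152302 - 102.9400 * 0.99717181 * 0.67113999 = 10.8883

Answer: Price = 10.8883


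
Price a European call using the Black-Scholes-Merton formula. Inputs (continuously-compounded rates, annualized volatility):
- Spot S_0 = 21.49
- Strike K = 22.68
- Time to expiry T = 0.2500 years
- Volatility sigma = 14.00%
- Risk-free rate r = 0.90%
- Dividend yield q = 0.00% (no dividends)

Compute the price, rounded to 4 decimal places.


Answer: Price = 0.2067

Derivation:
d1 = (ln(S/K) + (r - q + 0.5*sigma^2) * T) / (sigma * sqrt(T)) = -0.70279669
d2 = d1 - sigma * sqrt(T) = -0.77279669
exp(-rT) = 0.99775253; exp(-qT) = 1.00000000
C = S_0 * exp(-qT) * N(d1) - K * exp(-rT) * N(d2)
N(d1) = 0.24109123; N(d2) = 0.21982136
C = 21.4900 * 1.00000000 * 0.24109123 - 22.6800 * 0.99775253 * 0.21982136 = 0.2067
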